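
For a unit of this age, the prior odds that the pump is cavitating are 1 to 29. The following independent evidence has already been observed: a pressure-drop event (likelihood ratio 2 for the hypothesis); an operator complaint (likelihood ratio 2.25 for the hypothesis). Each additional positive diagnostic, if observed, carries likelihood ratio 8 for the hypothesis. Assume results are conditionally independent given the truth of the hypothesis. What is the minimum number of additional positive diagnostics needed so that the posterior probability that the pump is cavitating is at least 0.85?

2

Prior odds = 1/29.
Combined Bayes factor of the evidence already in hand = 2 × 2.25 = 4.5.
Odds after that evidence = (1/29) × 4.5 = 9/58.
Target odds = 0.85/0.15 = 17/3.
Need 8ⁿ ≥ 17/3 ÷ (9/58) = 986/27.
8¹ = 8 falls short of 986/27 but 8² = 64 reaches it, so n = 2.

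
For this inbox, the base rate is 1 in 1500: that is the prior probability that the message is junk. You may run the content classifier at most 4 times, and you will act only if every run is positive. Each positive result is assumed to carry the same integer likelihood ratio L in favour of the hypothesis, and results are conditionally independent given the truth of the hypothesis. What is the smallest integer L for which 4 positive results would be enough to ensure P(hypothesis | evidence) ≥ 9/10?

Prior odds = (1/1500)/(1499/1500) = 1/1499.
Target odds = 0.9/0.1 = 9.
Need L⁴ ≥ 9 ÷ (1/1499) = 13491.
10⁴ = 10000 < 13491 ≤ 14641 = 11⁴, so L = 11.

11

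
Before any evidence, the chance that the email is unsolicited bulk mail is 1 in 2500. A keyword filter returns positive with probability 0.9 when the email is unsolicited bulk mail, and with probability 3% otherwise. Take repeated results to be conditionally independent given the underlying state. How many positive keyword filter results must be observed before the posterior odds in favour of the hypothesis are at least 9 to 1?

Prior odds: 0.0004 ÷ 0.9996 = 1/2499.
Likelihood ratio of a positive result = 0.9/0.03 = 30.
Target odds = 9.
Need (1/2499) × 30ⁿ ≥ 9, i.e. 30ⁿ ≥ 22491.
30² = 900 falls short of 22491 but 30³ = 27000 reaches it, so n = 3.

3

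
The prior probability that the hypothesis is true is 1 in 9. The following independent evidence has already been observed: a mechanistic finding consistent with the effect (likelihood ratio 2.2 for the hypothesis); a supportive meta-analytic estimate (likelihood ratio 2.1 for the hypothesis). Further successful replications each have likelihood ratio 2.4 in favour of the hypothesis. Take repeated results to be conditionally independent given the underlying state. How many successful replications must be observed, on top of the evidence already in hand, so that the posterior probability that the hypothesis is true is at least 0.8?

3

Prior odds = (1/9)/(8/9) = 0.125.
Combined Bayes factor of the evidence already in hand = 2.2 × 2.1 = 4.62.
Odds after that evidence = 0.125 × 4.62 = 0.5775.
Target odds = 0.8/0.2 = 4.
Need 2.4ⁿ ≥ 4 ÷ 0.5775 = 1600/231.
2.4² = 5.76 falls short of 1600/231 but 2.4³ = 13.824 reaches it, so n = 3.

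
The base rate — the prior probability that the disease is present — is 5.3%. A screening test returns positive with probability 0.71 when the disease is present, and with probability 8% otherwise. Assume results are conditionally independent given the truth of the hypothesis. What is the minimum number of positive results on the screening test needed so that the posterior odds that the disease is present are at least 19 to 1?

3

Prior odds = 0.053/0.947 = 53/947.
Likelihood ratio of a positive result = 0.71/0.08 = 8.875.
Target odds = 19.
Need (53/947) × 8.875ⁿ ≥ 19, i.e. 8.875ⁿ ≥ 17993/53.
8.875² = 78.765625 falls short of 17993/53 but 8.875³ = 357911/512 reaches it, so n = 3.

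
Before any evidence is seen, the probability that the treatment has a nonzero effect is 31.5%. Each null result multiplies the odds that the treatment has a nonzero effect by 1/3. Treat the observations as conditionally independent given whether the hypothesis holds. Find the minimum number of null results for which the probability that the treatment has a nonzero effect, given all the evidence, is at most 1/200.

5

Prior odds = 0.315/0.685 = 63/137.
Likelihood ratio per null result = 1/3.
Target posterior odds = 0.005/0.995 = 1/199.
Require (1/3)ⁿ ≤ 1/199 ÷ (63/137) = 137/12537.
(1/3)⁴ = 1/81 is still above 137/12537 but (1/3)⁵ = 1/243 is at or below it, so n = 5.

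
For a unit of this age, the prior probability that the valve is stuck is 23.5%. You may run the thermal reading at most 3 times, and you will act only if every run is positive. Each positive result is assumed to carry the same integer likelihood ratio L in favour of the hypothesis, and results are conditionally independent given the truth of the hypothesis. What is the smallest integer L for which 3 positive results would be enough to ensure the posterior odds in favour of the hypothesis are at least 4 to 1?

Prior odds = 0.235/0.765 = 47/153.
Target odds = 4.
Need L³ ≥ 4 ÷ (47/153) = 612/47.
2³ = 8 < 612/47 ≤ 27 = 3³, so L = 3.

3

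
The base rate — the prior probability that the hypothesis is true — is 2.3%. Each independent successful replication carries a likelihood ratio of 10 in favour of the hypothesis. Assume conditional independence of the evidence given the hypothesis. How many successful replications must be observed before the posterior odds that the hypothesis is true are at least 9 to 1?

3

Prior odds = 0.023/0.977 = 23/977.
Likelihood ratio per successful replication = 10.
Target odds = 9.
Need (23/977) × 10ⁿ ≥ 9, i.e. 10ⁿ ≥ 8793/23.
10² = 100 falls short of 8793/23 but 10³ = 1000 reaches it, so n = 3.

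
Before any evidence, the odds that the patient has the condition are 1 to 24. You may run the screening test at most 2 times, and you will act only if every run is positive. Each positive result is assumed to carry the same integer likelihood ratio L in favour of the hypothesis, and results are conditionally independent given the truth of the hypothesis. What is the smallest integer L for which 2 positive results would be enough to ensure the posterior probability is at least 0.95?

22

Prior odds = 1/24.
Target odds = 0.95/0.05 = 19.
Need L² ≥ 19 ÷ (1/24) = 456.
21² = 441 < 456 ≤ 484 = 22², so L = 22.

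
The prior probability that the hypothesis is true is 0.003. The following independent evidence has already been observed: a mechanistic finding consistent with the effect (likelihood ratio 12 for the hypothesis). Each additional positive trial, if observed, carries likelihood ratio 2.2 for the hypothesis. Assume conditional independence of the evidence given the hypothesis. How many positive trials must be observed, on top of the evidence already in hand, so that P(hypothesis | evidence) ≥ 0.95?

Prior odds = 0.003/0.997 = 3/997.
Bayes factor of the evidence already in hand = 12.
Odds after that evidence = (3/997) × 12 = 36/997.
Target odds = 0.95/0.05 = 19.
Need 2.2ⁿ ≥ 19 ÷ (36/997) = 18943/36.
2.2⁷ = 19487171/78125 falls short of 18943/36 but 2.2⁸ = 214358881/390625 reaches it, so n = 8.

8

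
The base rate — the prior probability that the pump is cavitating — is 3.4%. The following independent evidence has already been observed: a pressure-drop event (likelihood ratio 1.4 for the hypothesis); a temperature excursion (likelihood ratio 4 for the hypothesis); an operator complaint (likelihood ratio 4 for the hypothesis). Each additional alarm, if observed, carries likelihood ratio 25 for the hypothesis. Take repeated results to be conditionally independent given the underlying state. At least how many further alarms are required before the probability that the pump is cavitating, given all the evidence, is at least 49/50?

Prior odds = 0.034/0.966 = 17/483.
Combined Bayes factor of the evidence already in hand = 1.4 × 4 × 4 = 22.4.
Odds after that evidence = (17/483) × 22.4 = 272/345.
Target odds = 0.98/0.02 = 49.
Need 25ⁿ ≥ 49 ÷ (272/345) = 16905/272.
25¹ = 25 falls short of 16905/272 but 25² = 625 reaches it, so n = 2.

2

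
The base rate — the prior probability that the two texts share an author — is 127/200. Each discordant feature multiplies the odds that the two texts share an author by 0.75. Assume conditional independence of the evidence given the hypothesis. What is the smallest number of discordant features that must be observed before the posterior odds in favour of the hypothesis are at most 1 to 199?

21

Prior odds: 0.635 ÷ 0.365 = 127/73.
Likelihood ratio per discordant feature = 0.75.
Target odds = 1/199.
Need (127/73) × 0.75ⁿ ≤ 1/199, i.e. 0.75ⁿ ≤ 73/25273.
0.75²⁰ ≈0.00317121 is still above 73/25273 but 0.75²¹ ≈0.00237841 is at or below it, so n = 21.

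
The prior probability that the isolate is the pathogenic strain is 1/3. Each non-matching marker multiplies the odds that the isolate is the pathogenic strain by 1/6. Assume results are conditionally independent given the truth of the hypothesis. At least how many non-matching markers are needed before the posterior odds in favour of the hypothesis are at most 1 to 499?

Prior odds = (1/3)/(2/3) = 0.5.
Likelihood ratio per non-matching marker = 1/6.
Target odds = 1/499.
Need 0.5 × (1/6)ⁿ ≤ 1/499, i.e. (1/6)ⁿ ≤ 2/499.
(1/6)³ = 1/216 is still above 2/499 but (1/6)⁴ = 1/1296 is at or below it, so n = 4.

4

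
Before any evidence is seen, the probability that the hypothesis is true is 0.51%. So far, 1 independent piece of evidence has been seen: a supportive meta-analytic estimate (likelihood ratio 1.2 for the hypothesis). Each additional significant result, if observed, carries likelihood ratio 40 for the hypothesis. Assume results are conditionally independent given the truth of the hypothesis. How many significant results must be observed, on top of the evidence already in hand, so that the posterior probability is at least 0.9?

Prior odds = 0.0051/0.9949 = 51/9949.
Bayes factor of the evidence already in hand = 1.2.
Odds after that evidence = (51/9949) × 1.2 = 306/49745.
Target odds = 0.9/0.1 = 9.
Need 40ⁿ ≥ 9 ÷ (306/49745) = 49745/34.
40¹ = 40 falls short of 49745/34 but 40² = 1600 reaches it, so n = 2.

2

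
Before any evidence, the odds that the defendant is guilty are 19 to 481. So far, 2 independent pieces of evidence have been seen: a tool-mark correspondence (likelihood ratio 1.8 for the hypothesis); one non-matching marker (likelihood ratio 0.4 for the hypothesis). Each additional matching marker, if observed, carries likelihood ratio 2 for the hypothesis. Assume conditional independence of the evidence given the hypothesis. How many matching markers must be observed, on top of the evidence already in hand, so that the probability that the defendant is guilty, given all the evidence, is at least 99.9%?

16

Prior odds = 19/481.
Combined Bayes factor of the evidence already in hand = 1.8 × 0.4 = 0.72.
Odds after that evidence = (19/481) × 0.72 = 342/12025.
Target odds = 0.999/0.001 = 999.
Need 2ⁿ ≥ 999 ÷ (342/12025) = 1334775/38.
2¹⁵ = 32768 falls short of 1334775/38 but 2¹⁶ = 65536 reaches it, so n = 16.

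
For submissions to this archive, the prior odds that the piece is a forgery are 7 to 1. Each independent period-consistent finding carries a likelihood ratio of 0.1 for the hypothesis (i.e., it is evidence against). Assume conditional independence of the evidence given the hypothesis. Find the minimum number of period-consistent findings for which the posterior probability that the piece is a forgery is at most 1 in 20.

Prior odds = 7.
Likelihood ratio per period-consistent finding = 0.1.
Target odds: 0.05 ÷ 0.95 = 1/19.
Require 0.1ⁿ ≤ 1/19 ÷ 7 = 1/133.
0.1² = 0.01 is still above 1/133 but 0.1³ = 0.001 is at or below it, so n = 3.

3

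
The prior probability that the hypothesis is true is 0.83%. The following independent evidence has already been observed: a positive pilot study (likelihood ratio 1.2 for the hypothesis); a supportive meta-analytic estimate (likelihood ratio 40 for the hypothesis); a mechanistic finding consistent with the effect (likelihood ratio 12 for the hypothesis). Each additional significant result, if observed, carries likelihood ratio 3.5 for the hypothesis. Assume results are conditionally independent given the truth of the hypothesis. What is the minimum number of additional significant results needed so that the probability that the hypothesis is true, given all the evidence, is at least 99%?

3

Prior odds = 0.0083/0.9917 = 83/9917.
Combined Bayes factor of the evidence already in hand = 1.2 × 40 × 12 = 576.
Odds after that evidence = (83/9917) × 576 = 47808/9917.
Target odds = 0.99/0.01 = 99.
Need 3.5ⁿ ≥ 99 ÷ (47808/9917) = 109087/5312.
3.5² = 12.25 falls short of 109087/5312 but 3.5³ = 42.875 reaches it, so n = 3.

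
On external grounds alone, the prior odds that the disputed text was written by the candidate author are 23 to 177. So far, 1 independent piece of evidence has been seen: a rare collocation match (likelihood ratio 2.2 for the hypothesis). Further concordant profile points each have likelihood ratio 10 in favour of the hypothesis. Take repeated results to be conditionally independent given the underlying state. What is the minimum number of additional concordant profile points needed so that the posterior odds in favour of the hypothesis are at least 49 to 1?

Prior odds = 23/177.
Bayes factor of the evidence already in hand = 2.2.
Odds after that evidence = (23/177) × 2.2 = 253/885.
Target odds = 49.
Need 10ⁿ ≥ 49 ÷ (253/885) = 43365/253.
10² = 100 falls short of 43365/253 but 10³ = 1000 reaches it, so n = 3.

3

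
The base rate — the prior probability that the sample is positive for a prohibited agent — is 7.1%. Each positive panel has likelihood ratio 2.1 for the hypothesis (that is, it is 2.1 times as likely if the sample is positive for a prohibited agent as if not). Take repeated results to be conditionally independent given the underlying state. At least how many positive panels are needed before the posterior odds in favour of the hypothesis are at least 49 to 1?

Prior odds = 0.071/0.929 = 71/929.
Likelihood ratio per positive panel = 2.1.
Target odds = 49.
Require 2.1ⁿ ≥ 49 ÷ (71/929) = 45521/71.
2.1⁸ ≈378.229 falls short of 45521/71 but 2.1⁹ ≈794.28 reaches it, so n = 9.

9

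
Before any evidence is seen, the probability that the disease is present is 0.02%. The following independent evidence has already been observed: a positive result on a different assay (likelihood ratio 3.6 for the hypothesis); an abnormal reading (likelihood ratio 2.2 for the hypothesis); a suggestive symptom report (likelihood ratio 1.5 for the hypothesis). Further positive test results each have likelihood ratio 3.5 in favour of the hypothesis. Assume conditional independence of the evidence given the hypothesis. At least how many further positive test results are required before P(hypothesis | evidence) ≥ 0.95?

Prior odds = 0.0002/0.9998 = 1/4999.
Combined Bayes factor of the evidence already in hand = 3.6 × 2.2 × 1.5 = 11.88.
Odds after that evidence = (1/4999) × 11.88 = 297/124975.
Target odds = 0.95/0.05 = 19.
Need 3.5ⁿ ≥ 19 ÷ (297/124975) = 2374525/297.
3.5⁷ = 823543/128 falls short of 2374525/297 but 3.5⁸ = 5764801/256 reaches it, so n = 8.

8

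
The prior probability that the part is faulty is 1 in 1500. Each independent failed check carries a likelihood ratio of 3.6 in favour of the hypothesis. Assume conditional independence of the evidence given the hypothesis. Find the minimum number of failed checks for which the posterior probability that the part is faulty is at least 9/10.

8

Prior odds: (1/1500) ÷ (1499/1500) = 1/1499.
Likelihood ratio per failed check = 3.6.
Target posterior odds = 0.9/0.1 = 9.
Require 3.6ⁿ ≥ 9 ÷ (1/1499) = 13491.
3.6⁷ = 612220032/78125 falls short of 13491 but 3.6⁸ ≈28211.1 reaches it, so n = 8.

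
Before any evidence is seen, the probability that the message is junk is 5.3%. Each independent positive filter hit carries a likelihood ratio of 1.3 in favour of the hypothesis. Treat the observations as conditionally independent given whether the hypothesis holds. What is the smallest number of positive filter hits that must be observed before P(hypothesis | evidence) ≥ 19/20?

23

Prior odds: 0.053 ÷ 0.947 = 53/947.
Likelihood ratio per positive filter hit = 1.3.
Target posterior odds = 0.95/0.05 = 19.
Require 1.3ⁿ ≥ 19 ÷ (53/947) = 17993/53.
1.3²² ≈321.184 falls short of 17993/53 but 1.3²³ ≈417.539 reaches it, so n = 23.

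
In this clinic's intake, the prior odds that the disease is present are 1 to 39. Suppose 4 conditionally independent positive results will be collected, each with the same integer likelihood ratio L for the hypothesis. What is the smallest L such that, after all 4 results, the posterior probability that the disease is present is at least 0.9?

5

Prior odds = 1/39.
Target odds = 0.9/0.1 = 9.
Need L⁴ ≥ 9 ÷ (1/39) = 351.
4⁴ = 256 < 351 ≤ 625 = 5⁴, so L = 5.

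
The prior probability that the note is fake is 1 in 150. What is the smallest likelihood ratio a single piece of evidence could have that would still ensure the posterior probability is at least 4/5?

596

Prior odds = (1/150)/(149/150) = 1/149.
Target odds = 0.8/0.2 = 4.
Required Bayes factor = 4 ÷ (1/149) = 596.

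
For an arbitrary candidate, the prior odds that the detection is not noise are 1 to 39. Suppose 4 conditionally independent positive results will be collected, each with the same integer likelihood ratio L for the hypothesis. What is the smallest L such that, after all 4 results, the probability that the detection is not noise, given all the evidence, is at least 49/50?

7

Prior odds = 1/39.
Target odds = 0.98/0.02 = 49.
Need L⁴ ≥ 49 ÷ (1/39) = 1911.
6⁴ = 1296 < 1911 ≤ 2401 = 7⁴, so L = 7.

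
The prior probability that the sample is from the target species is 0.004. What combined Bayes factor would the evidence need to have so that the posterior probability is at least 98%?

Prior odds = 0.004/0.996 = 1/249.
Target odds = 0.98/0.02 = 49.
Required Bayes factor = 49 ÷ (1/249) = 12201.

12201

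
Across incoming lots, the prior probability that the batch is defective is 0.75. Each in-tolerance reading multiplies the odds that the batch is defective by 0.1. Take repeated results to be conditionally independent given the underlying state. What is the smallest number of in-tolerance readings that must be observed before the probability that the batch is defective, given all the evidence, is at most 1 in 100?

3

Prior odds: 0.75 ÷ 0.25 = 3.
Likelihood ratio per in-tolerance reading = 0.1.
Target posterior odds = 0.01/0.99 = 1/99.
Need 3 × 0.1ⁿ ≤ 1/99, i.e. 0.1ⁿ ≤ 1/297.
0.1² = 0.01 is still above 1/297 but 0.1³ = 0.001 is at or below it, so n = 3.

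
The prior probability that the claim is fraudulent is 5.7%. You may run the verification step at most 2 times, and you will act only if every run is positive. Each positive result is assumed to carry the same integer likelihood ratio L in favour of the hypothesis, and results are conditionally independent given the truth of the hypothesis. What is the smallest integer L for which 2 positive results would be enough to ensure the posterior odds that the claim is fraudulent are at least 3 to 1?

8

Prior odds = 0.057/0.943 = 57/943.
Target odds = 3.
Need L² ≥ 3 ÷ (57/943) = 943/19.
7² = 49 < 943/19 ≤ 64 = 8², so L = 8.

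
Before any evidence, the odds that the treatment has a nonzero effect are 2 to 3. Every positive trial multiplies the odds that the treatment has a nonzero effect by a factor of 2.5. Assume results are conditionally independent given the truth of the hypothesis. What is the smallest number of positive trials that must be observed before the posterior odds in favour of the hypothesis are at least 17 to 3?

3

Prior odds = 2/3.
Likelihood ratio per positive trial = 2.5.
Target odds = 17/3.
Require 2.5ⁿ ≥ 17/3 ÷ (2/3) = 8.5.
2.5² = 6.25 falls short of 8.5 but 2.5³ = 15.625 reaches it, so n = 3.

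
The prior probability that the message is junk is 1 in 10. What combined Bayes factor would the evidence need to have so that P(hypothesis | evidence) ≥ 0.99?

Prior odds = 0.1/0.9 = 1/9.
Target odds = 0.99/0.01 = 99.
Required Bayes factor = 99 ÷ (1/9) = 891.

891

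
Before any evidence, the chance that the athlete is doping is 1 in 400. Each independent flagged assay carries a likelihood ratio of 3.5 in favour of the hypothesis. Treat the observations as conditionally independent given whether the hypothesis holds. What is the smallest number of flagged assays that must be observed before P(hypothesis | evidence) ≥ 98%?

8

Prior odds: 0.0025 ÷ 0.9975 = 1/399.
Likelihood ratio per flagged assay = 3.5.
Target odds: 0.98 ÷ 0.02 = 49.
Need (1/399) × 3.5ⁿ ≥ 49, i.e. 3.5ⁿ ≥ 19551.
3.5⁷ = 823543/128 falls short of 19551 but 3.5⁸ = 5764801/256 reaches it, so n = 8.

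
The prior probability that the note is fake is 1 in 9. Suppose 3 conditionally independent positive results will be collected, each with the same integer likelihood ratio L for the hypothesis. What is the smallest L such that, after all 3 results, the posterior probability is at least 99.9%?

Prior odds = (1/9)/(8/9) = 0.125.
Target odds = 0.999/0.001 = 999.
Need L³ ≥ 999 ÷ 0.125 = 7992.
19³ = 6859 < 7992 ≤ 8000 = 20³, so L = 20.

20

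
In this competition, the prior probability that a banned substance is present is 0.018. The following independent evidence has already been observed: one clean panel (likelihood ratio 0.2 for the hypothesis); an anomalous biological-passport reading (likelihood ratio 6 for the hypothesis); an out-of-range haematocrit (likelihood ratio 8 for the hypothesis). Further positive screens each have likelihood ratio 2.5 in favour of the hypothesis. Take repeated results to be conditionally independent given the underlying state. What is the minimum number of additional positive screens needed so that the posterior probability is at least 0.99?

Prior odds = 0.018/0.982 = 9/491.
Combined Bayes factor of the evidence already in hand = 0.2 × 6 × 8 = 9.6.
Odds after that evidence = (9/491) × 9.6 = 432/2455.
Target odds = 0.99/0.01 = 99.
Need 2.5ⁿ ≥ 99 ÷ (432/2455) = 27005/48.
2.5⁶ = 244.140625 falls short of 27005/48 but 2.5⁷ = 610.3515625 reaches it, so n = 7.

7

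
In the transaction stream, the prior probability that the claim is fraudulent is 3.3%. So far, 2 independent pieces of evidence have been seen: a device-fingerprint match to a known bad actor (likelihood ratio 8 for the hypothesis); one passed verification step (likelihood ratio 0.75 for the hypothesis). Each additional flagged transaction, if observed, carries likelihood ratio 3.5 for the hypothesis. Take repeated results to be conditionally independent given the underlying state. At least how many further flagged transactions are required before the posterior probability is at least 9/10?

Prior odds = 0.033/0.967 = 33/967.
Combined Bayes factor of the evidence already in hand = 8 × 0.75 = 6.
Odds after that evidence = (33/967) × 6 = 198/967.
Target odds = 0.9/0.1 = 9.
Need 3.5ⁿ ≥ 9 ÷ (198/967) = 967/22.
3.5³ = 42.875 falls short of 967/22 but 3.5⁴ = 150.0625 reaches it, so n = 4.

4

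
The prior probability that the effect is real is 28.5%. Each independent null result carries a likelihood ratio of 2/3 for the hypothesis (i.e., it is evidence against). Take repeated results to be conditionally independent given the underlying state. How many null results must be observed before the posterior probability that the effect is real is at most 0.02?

Prior odds: 0.285 ÷ 0.715 = 57/143.
Likelihood ratio per null result = 2/3.
Target posterior odds = 0.02/0.98 = 1/49.
Require (2/3)ⁿ ≤ 1/49 ÷ (57/143) = 143/2793.
(2/3)⁷ = 128/2187 is still above 143/2793 but (2/3)⁸ = 256/6561 is at or below it, so n = 8.

8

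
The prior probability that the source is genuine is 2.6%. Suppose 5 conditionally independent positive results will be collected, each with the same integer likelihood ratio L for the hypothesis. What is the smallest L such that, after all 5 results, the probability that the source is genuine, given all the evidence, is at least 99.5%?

6

Prior odds = 0.026/0.974 = 13/487.
Target odds = 0.995/0.005 = 199.
Need L⁵ ≥ 199 ÷ (13/487) = 96913/13.
5⁵ = 3125 < 96913/13 ≤ 7776 = 6⁵, so L = 6.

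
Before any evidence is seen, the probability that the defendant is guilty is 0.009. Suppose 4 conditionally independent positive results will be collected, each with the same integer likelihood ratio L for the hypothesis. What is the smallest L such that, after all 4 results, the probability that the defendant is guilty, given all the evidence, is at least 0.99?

11

Prior odds = 0.009/0.991 = 9/991.
Target odds = 0.99/0.01 = 99.
Need L⁴ ≥ 99 ÷ (9/991) = 10901.
10⁴ = 10000 < 10901 ≤ 14641 = 11⁴, so L = 11.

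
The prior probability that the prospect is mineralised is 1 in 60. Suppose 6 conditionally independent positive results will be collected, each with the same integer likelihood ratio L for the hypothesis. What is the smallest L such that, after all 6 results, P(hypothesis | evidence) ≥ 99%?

5

Prior odds = (1/60)/(59/60) = 1/59.
Target odds = 0.99/0.01 = 99.
Need L⁶ ≥ 99 ÷ (1/59) = 5841.
4⁶ = 4096 < 5841 ≤ 15625 = 5⁶, so L = 5.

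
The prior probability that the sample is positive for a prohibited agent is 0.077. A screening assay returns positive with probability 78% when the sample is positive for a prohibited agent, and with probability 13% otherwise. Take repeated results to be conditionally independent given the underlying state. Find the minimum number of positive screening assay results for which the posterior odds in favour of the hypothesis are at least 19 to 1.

4

Prior odds = 0.077/0.923 = 77/923.
Likelihood ratio of a positive result = 0.78/0.13 = 6.
Target odds = 19.
Require 6ⁿ ≥ 19 ÷ (77/923) = 17537/77.
6³ = 216 falls short of 17537/77 but 6⁴ = 1296 reaches it, so n = 4.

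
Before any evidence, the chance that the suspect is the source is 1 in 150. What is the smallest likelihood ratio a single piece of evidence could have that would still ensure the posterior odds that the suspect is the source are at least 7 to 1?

1043

Prior odds = (1/150)/(149/150) = 1/149.
Target odds = 7.
Required Bayes factor = 7 ÷ (1/149) = 1043.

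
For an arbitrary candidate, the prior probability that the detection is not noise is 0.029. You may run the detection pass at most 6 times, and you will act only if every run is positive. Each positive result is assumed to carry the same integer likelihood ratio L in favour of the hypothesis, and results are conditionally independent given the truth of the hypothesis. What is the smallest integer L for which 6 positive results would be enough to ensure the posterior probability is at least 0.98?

Prior odds = 0.029/0.971 = 29/971.
Target odds = 0.98/0.02 = 49.
Need L⁶ ≥ 49 ÷ (29/971) = 47579/29.
3⁶ = 729 < 47579/29 ≤ 4096 = 4⁶, so L = 4.

4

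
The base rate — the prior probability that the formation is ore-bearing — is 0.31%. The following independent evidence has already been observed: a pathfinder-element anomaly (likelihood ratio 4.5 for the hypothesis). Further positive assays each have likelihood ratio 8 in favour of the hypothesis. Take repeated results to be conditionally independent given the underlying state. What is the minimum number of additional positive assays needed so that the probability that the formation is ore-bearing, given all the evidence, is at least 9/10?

Prior odds = 0.0031/0.9969 = 31/9969.
Bayes factor of the evidence already in hand = 4.5.
Odds after that evidence = (31/9969) × 4.5 = 93/6646.
Target odds = 0.9/0.1 = 9.
Need 8ⁿ ≥ 9 ÷ (93/6646) = 19938/31.
8³ = 512 falls short of 19938/31 but 8⁴ = 4096 reaches it, so n = 4.

4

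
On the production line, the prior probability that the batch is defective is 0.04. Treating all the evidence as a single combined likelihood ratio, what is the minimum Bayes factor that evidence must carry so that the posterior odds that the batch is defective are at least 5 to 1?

120

Prior odds = 0.04/0.96 = 1/24.
Target odds = 5.
Required Bayes factor = 5 ÷ (1/24) = 120.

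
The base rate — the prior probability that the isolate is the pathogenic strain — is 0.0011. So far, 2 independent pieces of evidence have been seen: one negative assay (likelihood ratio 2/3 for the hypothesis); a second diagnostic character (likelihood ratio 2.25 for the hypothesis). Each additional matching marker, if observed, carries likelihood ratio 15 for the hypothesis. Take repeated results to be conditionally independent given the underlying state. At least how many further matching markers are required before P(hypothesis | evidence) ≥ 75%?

Prior odds = 0.0011/0.9989 = 11/9989.
Combined Bayes factor of the evidence already in hand = (2/3) × 2.25 = 1.5.
Odds after that evidence = (11/9989) × 1.5 = 33/19978.
Target odds = 0.75/0.25 = 3.
Need 15ⁿ ≥ 3 ÷ (33/19978) = 19978/11.
15² = 225 falls short of 19978/11 but 15³ = 3375 reaches it, so n = 3.

3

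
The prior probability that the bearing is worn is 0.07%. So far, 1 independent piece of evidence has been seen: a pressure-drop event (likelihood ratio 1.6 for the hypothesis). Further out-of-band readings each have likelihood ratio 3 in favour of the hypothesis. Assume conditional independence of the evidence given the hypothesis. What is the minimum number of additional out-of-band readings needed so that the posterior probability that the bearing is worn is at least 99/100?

Prior odds = 0.0007/0.9993 = 7/9993.
Bayes factor of the evidence already in hand = 1.6.
Odds after that evidence = (7/9993) × 1.6 = 56/49965.
Target odds = 0.99/0.01 = 99.
Need 3ⁿ ≥ 99 ÷ (56/49965) = 4946535/56.
3¹⁰ = 59049 falls short of 4946535/56 but 3¹¹ = 177147 reaches it, so n = 11.

11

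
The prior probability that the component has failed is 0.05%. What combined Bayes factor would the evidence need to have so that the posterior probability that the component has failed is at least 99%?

Prior odds = 0.0005/0.9995 = 1/1999.
Target odds = 0.99/0.01 = 99.
Required Bayes factor = 99 ÷ (1/1999) = 197901.

197901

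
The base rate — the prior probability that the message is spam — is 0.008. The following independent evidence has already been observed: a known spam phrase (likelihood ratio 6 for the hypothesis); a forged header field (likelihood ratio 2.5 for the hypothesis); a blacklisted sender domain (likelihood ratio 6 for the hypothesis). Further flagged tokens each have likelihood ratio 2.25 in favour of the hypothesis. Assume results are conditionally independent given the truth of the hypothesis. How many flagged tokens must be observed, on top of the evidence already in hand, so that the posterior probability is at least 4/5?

3

Prior odds = 0.008/0.992 = 1/124.
Combined Bayes factor of the evidence already in hand = 6 × 2.5 × 6 = 90.
Odds after that evidence = (1/124) × 90 = 45/62.
Target odds = 0.8/0.2 = 4.
Need 2.25ⁿ ≥ 4 ÷ (45/62) = 248/45.
2.25² = 5.0625 falls short of 248/45 but 2.25³ = 11.390625 reaches it, so n = 3.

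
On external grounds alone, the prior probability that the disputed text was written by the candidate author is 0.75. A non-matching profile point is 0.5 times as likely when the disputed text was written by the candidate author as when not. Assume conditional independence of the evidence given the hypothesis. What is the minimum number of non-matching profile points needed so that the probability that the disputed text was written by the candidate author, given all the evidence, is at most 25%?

4

Prior odds: 0.75 ÷ 0.25 = 3.
Likelihood ratio per non-matching profile point = 0.5.
Target odds: 0.25 ÷ 0.75 = 1/3.
Require 0.5ⁿ ≤ 1/3 ÷ 3 = 1/9.
0.5³ = 0.125 is still above 1/9 but 0.5⁴ = 0.0625 is at or below it, so n = 4.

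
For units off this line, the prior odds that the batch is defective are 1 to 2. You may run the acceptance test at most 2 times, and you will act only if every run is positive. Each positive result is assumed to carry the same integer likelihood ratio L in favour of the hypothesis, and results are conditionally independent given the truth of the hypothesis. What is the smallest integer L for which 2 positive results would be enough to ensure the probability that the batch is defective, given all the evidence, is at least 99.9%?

45

Prior odds = 0.5.
Target odds = 0.999/0.001 = 999.
Need L² ≥ 999 ÷ 0.5 = 1998.
44² = 1936 < 1998 ≤ 2025 = 45², so L = 45.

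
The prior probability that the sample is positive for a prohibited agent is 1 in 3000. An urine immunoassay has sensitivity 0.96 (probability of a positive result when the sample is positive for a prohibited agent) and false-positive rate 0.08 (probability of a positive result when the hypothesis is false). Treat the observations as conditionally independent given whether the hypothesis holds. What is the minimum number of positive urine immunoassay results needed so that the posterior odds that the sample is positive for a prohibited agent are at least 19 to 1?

5

Prior odds = (1/3000)/(2999/3000) = 1/2999.
Likelihood ratio of a positive result = 0.96/0.08 = 12.
Target odds = 19.
Require 12ⁿ ≥ 19 ÷ (1/2999) = 56981.
12⁴ = 20736 falls short of 56981 but 12⁵ = 248832 reaches it, so n = 5.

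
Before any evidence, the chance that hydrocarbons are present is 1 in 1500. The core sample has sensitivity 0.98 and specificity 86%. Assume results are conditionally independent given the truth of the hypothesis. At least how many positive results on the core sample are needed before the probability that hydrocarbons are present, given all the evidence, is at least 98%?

6

Prior odds: (1/1500) ÷ (1499/1500) = 1/1499.
False-positive rate = 1 − 0.86 = 0.14; likelihood ratio of a positive = 0.98/0.14 = 7.
Target posterior odds = 0.98/0.02 = 49.
Require 7ⁿ ≥ 49 ÷ (1/1499) = 73451.
7⁵ = 16807 falls short of 73451 but 7⁶ = 117649 reaches it, so n = 6.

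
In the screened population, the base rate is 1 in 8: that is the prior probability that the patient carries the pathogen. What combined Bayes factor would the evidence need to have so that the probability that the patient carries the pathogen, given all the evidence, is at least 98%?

343

Prior odds = 0.125/0.875 = 1/7.
Target odds = 0.98/0.02 = 49.
Required Bayes factor = 49 ÷ (1/7) = 343.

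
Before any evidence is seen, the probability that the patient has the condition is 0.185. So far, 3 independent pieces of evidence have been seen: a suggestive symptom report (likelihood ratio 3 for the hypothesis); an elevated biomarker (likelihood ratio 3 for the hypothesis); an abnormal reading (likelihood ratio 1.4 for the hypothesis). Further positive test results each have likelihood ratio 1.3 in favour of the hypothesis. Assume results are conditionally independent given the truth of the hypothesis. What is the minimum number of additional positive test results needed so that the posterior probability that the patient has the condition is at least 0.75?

Prior odds = 0.185/0.815 = 37/163.
Combined Bayes factor of the evidence already in hand = 3 × 3 × 1.4 = 12.6.
Odds after that evidence = (37/163) × 12.6 = 2331/815.
Target odds = 0.75/0.25 = 3.
Need 1.3ⁿ ≥ 3 ÷ (2331/815) = 815/777.
1.3¹ = 1.3, which meets the required 815/777; so n = 1.

1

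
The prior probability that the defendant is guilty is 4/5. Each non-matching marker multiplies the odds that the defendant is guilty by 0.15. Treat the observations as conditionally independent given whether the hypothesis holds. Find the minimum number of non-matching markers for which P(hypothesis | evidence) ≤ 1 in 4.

2

Prior odds = 0.8/0.2 = 4.
Likelihood ratio per non-matching marker = 0.15.
Target posterior odds = 0.25/0.75 = 1/3.
Need 4 × 0.15ⁿ ≤ 1/3, i.e. 0.15ⁿ ≤ 1/12.
0.15¹ = 0.15 is still above 1/12 but 0.15² = 0.0225 is at or below it, so n = 2.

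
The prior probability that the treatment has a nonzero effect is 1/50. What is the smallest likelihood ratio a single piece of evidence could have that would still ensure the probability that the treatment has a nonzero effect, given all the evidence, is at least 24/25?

1176

Prior odds = 0.02/0.98 = 1/49.
Target odds = 0.96/0.04 = 24.
Required Bayes factor = 24 ÷ (1/49) = 1176.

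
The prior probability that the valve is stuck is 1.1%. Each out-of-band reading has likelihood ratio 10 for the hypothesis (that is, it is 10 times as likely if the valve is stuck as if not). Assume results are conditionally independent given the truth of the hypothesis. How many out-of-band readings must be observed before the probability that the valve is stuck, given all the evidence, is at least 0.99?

Prior odds = 0.011/0.989 = 11/989.
Likelihood ratio per out-of-band reading = 10.
Target odds: 0.99 ÷ 0.01 = 99.
Need (11/989) × 10ⁿ ≥ 99, i.e. 10ⁿ ≥ 8901.
10³ = 1000 falls short of 8901 but 10⁴ = 10000 reaches it, so n = 4.

4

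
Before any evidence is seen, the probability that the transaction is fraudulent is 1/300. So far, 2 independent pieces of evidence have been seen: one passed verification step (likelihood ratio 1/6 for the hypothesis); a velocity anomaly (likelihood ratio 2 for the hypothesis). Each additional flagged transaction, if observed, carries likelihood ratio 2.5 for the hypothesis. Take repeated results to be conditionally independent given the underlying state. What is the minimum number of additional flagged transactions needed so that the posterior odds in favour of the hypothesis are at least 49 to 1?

12

Prior odds = (1/300)/(299/300) = 1/299.
Combined Bayes factor of the evidence already in hand = (1/6) × 2 = 1/3.
Odds after that evidence = (1/299) × 1/3 = 1/897.
Target odds = 49.
Need 2.5ⁿ ≥ 49 ÷ (1/897) = 43953.
2.5¹¹ = 48828125/2048 falls short of 43953 but 2.5¹² = 244140625/4096 reaches it, so n = 12.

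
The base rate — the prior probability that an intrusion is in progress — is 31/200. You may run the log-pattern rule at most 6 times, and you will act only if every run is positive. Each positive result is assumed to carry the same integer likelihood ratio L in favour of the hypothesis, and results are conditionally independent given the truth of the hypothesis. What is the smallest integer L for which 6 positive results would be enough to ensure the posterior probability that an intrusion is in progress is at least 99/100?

Prior odds = 0.155/0.845 = 31/169.
Target odds = 0.99/0.01 = 99.
Need L⁶ ≥ 99 ÷ (31/169) = 16731/31.
2⁶ = 64 < 16731/31 ≤ 729 = 3⁶, so L = 3.

3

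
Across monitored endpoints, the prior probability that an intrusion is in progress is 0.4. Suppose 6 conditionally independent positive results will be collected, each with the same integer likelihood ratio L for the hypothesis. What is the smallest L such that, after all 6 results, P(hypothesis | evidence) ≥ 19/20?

2

Prior odds = 0.4/0.6 = 2/3.
Target odds = 0.95/0.05 = 19.
Need L⁶ ≥ 19 ÷ (2/3) = 28.5.
1⁶ = 1 < 28.5 ≤ 64 = 2⁶, so L = 2.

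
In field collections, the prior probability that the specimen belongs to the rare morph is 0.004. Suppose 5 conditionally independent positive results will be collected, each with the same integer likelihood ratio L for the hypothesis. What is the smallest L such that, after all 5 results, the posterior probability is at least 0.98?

Prior odds = 0.004/0.996 = 1/249.
Target odds = 0.98/0.02 = 49.
Need L⁵ ≥ 49 ÷ (1/249) = 12201.
6⁵ = 7776 < 12201 ≤ 16807 = 7⁵, so L = 7.

7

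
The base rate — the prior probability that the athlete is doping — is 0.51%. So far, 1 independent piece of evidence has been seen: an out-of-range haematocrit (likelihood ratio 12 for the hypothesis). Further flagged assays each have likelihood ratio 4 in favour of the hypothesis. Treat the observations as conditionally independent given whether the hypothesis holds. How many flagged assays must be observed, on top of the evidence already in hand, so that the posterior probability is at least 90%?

Prior odds = 0.0051/0.9949 = 51/9949.
Bayes factor of the evidence already in hand = 12.
Odds after that evidence = (51/9949) × 12 = 612/9949.
Target odds = 0.9/0.1 = 9.
Need 4ⁿ ≥ 9 ÷ (612/9949) = 9949/68.
4³ = 64 falls short of 9949/68 but 4⁴ = 256 reaches it, so n = 4.

4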